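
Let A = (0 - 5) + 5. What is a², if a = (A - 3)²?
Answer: 81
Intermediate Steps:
A = 0 (A = -5 + 5 = 0)
a = 9 (a = (0 - 3)² = (-3)² = 9)
a² = 9² = 81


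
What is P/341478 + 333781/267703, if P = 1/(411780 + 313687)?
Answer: 82687907662322209/66318337307560878 ≈ 1.2468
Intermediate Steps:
P = 1/725467 ≈ 1.3784e-6
P/341478 + 333781/267703 = (1/725467)/341478 + 333781/267703 = (1/725467)*(1/341478) + 333781*(1/267703) = 1/247731020226 + 333781/267703 = 82687907662322209/66318337307560878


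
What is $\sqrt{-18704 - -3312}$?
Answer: $4 i \sqrt{962} \approx 124.06 i$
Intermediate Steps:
$\sqrt{-18704 - -3312} = \sqrt{-18704 + \left(-72 + 3384\right)} = \sqrt{-18704 + 3312} = \sqrt{-15392} = 4 i \sqrt{962}$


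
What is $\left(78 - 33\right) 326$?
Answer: $14670$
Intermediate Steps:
$\left(78 - 33\right) 326 = 45 \cdot 326 = 14670$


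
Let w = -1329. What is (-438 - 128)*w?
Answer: 752214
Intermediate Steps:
(-438 - 128)*w = (-438 - 128)*(-1329) = -566*(-1329) = 752214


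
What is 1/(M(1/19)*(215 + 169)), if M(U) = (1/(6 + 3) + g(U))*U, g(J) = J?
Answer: 1083/3584 ≈ 0.30218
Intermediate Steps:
M(U) = U*(⅑ + U) (M(U) = (1/(6 + 3) + U)*U = (1/9 + U)*U = (⅑ + U)*U = U*(⅑ + U))
1/(M(1/19)*(215 + 169)) = 1/(((⅑ + 1/19)/19)*(215 + 169)) = 1/(((⅑ + 1/19)/19)*384) = 1/(((1/19)*(28/171))*384) = 1/((28/3249)*384) = 1/(3584/1083) = 1083/3584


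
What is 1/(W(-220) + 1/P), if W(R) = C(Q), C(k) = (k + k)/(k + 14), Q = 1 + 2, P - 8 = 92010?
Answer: 1564306/552125 ≈ 2.8332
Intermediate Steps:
P = 92018 (P = 8 + 92010 = 92018)
Q = 3
C(k) = 2*k/(14 + k) (C(k) = (2*k)/(14 + k) = 2*k/(14 + k))
W(R) = 6/17 (W(R) = 2*3/(14 + 3) = 2*3/17 = 2*3*(1/17) = 6/17)
1/(W(-220) + 1/P) = 1/(6/17 + 1/92018) = 1/(552125/1564306) = 1564306/552125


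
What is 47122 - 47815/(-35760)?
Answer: 337026107/7152 ≈ 47123.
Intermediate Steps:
47122 - 47815/(-35760) = 47122 - 47815*(-1)/35760 = 47122 - 1*(-9563/7152) = 47122 + 9563/7152 = 337026107/7152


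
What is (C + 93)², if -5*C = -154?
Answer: 383161/25 ≈ 15326.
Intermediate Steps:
C = 154/5 (C = -⅕*(-154) = 154/5 ≈ 30.800)
(C + 93)² = (154/5 + 93)² = (619/5)² = 383161/25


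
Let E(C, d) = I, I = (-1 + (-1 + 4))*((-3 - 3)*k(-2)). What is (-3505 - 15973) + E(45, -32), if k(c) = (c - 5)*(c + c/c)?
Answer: -19562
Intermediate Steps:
k(c) = (1 + c)*(-5 + c) (k(c) = (-5 + c)*(c + 1) = (-5 + c)*(1 + c) = (1 + c)*(-5 + c))
I = -84 (I = (-1 + (-1 + 4))*((-3 - 3)*(-5 + (-2)² - 4*(-2))) = (-1 + 3)*(-6*(-5 + 4 + 8)) = 2*(-6*7) = 2*(-42) = -84)
E(C, d) = -84
(-3505 - 15973) + E(45, -32) = (-3505 - 15973) - 84 = -19478 - 84 = -19562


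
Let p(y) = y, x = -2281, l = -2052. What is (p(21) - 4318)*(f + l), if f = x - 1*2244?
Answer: 28261369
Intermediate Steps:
f = -4525 (f = -2281 - 1*2244 = -2281 - 2244 = -4525)
(p(21) - 4318)*(f + l) = (21 - 4318)*(-4525 - 2052) = -4297*(-6577) = 28261369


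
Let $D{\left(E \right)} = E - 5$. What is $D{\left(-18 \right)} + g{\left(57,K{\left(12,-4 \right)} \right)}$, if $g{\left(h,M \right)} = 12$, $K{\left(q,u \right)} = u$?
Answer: $-11$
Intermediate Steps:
$D{\left(E \right)} = -5 + E$
$D{\left(-18 \right)} + g{\left(57,K{\left(12,-4 \right)} \right)} = \left(-5 - 18\right) + 12 = -23 + 12 = -11$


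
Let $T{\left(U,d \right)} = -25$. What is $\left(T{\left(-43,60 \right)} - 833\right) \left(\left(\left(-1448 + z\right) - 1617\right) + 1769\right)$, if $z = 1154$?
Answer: $121836$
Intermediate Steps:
$\left(T{\left(-43,60 \right)} - 833\right) \left(\left(\left(-1448 + z\right) - 1617\right) + 1769\right) = \left(-25 - 833\right) \left(\left(\left(-1448 + 1154\right) - 1617\right) + 1769\right) = - 858 \left(\left(-294 - 1617\right) + 1769\right) = - 858 \left(-1911 + 1769\right) = \left(-858\right) \left(-142\right) = 121836$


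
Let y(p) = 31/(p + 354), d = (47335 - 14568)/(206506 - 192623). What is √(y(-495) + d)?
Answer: √8201495174322/1957503 ≈ 1.4630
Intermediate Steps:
d = 32767/13883 ≈ 2.3602
y(p) = 31/(354 + p)
√(y(-495) + d) = √(31/(354 - 495) + 32767/13883) = √(31/(-141) + 32767/13883) = √(31*(-1/141) + 32767/13883) = √(-31/141 + 32767/13883) = √(4189774/1957503) = √8201495174322/1957503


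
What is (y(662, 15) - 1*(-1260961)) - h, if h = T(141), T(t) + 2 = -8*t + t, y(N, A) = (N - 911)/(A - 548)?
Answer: 672619599/533 ≈ 1.2620e+6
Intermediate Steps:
y(N, A) = (-911 + N)/(-548 + A)
T(t) = -2 - 7*t (T(t) = -2 + (-8*t + t) = -2 - 7*t)
h = -989 (h = -2 - 7*141 = -2 - 987 = -989)
(y(662, 15) - 1*(-1260961)) - h = ((-911 + 662)/(-548 + 15) - 1*(-1260961)) - 1*(-989) = (-249/(-533) + 1260961) + 989 = (-1/533*(-249) + 1260961) + 989 = (249/533 + 1260961) + 989 = 672092462/533 + 989 = 672619599/533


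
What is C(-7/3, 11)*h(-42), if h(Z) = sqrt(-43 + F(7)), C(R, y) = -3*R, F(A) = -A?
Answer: 35*I*sqrt(2) ≈ 49.497*I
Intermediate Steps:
h(Z) = 5*I*sqrt(2) (h(Z) = sqrt(-43 - 1*7) = sqrt(-43 - 7) = sqrt(-50) = 5*I*sqrt(2))
C(-7/3, 11)*h(-42) = (-(-21)/3)*(5*I*sqrt(2)) = (-3*(-7/3))*(5*I*sqrt(2)) = 7*(5*I*sqrt(2)) = 35*I*sqrt(2)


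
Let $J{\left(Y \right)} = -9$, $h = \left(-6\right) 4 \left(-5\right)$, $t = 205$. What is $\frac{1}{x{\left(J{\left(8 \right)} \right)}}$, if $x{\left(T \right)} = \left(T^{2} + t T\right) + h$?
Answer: $- \frac{1}{1644} \approx -0.00060827$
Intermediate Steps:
$h = 120$ ($h = \left(-24\right) \left(-5\right) = 120$)
$x{\left(T \right)} = 120 + T^{2} + 205 T$ ($x{\left(T \right)} = \left(T^{2} + 205 T\right) + 120 = 120 + T^{2} + 205 T$)
$\frac{1}{x{\left(J{\left(8 \right)} \right)}} = \frac{1}{120 + \left(-9\right)^{2} + 205 \left(-9\right)} = \frac{1}{120 + 81 - 1845} = \frac{1}{-1644} = - \frac{1}{1644}$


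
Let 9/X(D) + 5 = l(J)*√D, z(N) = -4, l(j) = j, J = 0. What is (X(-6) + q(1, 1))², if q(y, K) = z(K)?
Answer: 841/25 ≈ 33.640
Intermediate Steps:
q(y, K) = -4
X(D) = -9/5 (X(D) = 9/(-5 + 0*√D) = 9/(-5 + 0) = 9/(-5) = 9*(-⅕) = -9/5)
(X(-6) + q(1, 1))² = (-9/5 - 4)² = (-29/5)² = 841/25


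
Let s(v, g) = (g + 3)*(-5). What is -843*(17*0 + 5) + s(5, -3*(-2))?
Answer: -4260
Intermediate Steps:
s(v, g) = -15 - 5*g (s(v, g) = (3 + g)*(-5) = -15 - 5*g)
-843*(17*0 + 5) + s(5, -3*(-2)) = -843*(17*0 + 5) + (-15 - (-15)*(-2)) = -843*(0 + 5) + (-15 - 5*6) = -843*5 + (-15 - 30) = -4215 - 45 = -4260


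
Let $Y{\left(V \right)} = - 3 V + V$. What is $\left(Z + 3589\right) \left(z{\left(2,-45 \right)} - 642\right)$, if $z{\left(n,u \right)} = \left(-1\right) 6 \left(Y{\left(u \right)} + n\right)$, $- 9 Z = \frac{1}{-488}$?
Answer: $- \frac{3136814911}{732} \approx -4.2853 \cdot 10^{6}$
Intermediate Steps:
$Y{\left(V \right)} = - 2 V$
$Z = \frac{1}{4392}$ ($Z = - \frac{1}{9 \left(-488\right)} = \left(- \frac{1}{9}\right) \left(- \frac{1}{488}\right) = \frac{1}{4392} \approx 0.00022769$)
$z{\left(n,u \right)} = - 6 n + 12 u$ ($z{\left(n,u \right)} = \left(-1\right) 6 \left(- 2 u + n\right) = - 6 \left(n - 2 u\right) = - 6 n + 12 u$)
$\left(Z + 3589\right) \left(z{\left(2,-45 \right)} - 642\right) = \left(\frac{1}{4392} + 3589\right) \left(\left(\left(-6\right) 2 + 12 \left(-45\right)\right) - 642\right) = \frac{15762889 \left(\left(-12 - 540\right) - 642\right)}{4392} = \frac{15762889 \left(-552 - 642\right)}{4392} = \frac{15762889}{4392} \left(-1194\right) = - \frac{3136814911}{732}$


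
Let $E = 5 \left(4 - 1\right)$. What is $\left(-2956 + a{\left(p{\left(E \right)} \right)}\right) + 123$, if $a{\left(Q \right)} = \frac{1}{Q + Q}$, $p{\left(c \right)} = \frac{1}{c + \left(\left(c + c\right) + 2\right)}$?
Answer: $- \frac{5619}{2} \approx -2809.5$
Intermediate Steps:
$E = 15$ ($E = 5 \cdot 3 = 15$)
$p{\left(c \right)} = \frac{1}{2 + 3 c}$ ($p{\left(c \right)} = \frac{1}{c + \left(2 c + 2\right)} = \frac{1}{c + \left(2 + 2 c\right)} = \frac{1}{2 + 3 c}$)
$a{\left(Q \right)} = \frac{1}{2 Q}$
$\left(-2956 + a{\left(p{\left(E \right)} \right)}\right) + 123 = \left(-2956 + \frac{1}{2 \frac{1}{2 + 3 \cdot 15}}\right) + 123 = \left(-2956 + \frac{1}{2 \frac{1}{2 + 45}}\right) + 123 = \left(-2956 + \frac{1}{2 \cdot \frac{1}{47}}\right) + 123 = \left(-2956 + \frac{\frac{1}{\frac{1}{47}}}{2}\right) + 123 = \left(-2956 + \frac{1}{2} \cdot 47\right) + 123 = \left(-2956 + \frac{47}{2}\right) + 123 = - \frac{5865}{2} + 123 = - \frac{5619}{2}$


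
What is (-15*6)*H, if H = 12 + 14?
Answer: -2340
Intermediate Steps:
H = 26
(-15*6)*H = -15*6*26 = -90*26 = -2340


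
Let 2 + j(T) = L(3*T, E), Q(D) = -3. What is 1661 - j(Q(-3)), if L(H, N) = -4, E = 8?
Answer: 1667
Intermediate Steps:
j(T) = -6 (j(T) = -2 - 4 = -6)
1661 - j(Q(-3)) = 1661 - 1*(-6) = 1661 + 6 = 1667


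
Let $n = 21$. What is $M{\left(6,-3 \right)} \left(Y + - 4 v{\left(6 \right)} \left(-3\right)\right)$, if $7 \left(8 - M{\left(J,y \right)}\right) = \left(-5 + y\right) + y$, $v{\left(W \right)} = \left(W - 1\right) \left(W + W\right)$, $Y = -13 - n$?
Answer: $6566$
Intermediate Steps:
$Y = -34$ ($Y = -13 - 21 = -34$)
$v{\left(W \right)} = 2 W \left(-1 + W\right)$ ($v{\left(W \right)} = \left(-1 + W\right) 2 W = 2 W \left(-1 + W\right)$)
$M{\left(J,y \right)} = \frac{61}{7} - \frac{2 y}{7}$ ($M{\left(J,y \right)} = 8 - \frac{\left(-5 + y\right) + y}{7} = 8 - \frac{-5 + 2 y}{7} = 8 - \left(- \frac{5}{7} + \frac{2 y}{7}\right) = \frac{61}{7} - \frac{2 y}{7}$)
$M{\left(6,-3 \right)} \left(Y + - 4 v{\left(6 \right)} \left(-3\right)\right) = \left(\frac{61}{7} - - \frac{6}{7}\right) \left(-34 + - 4 \cdot 2 \cdot 6 \left(-1 + 6\right) \left(-3\right)\right) = \left(\frac{61}{7} + \frac{6}{7}\right) \left(-34 + - 4 \cdot 2 \cdot 6 \cdot 5 \left(-3\right)\right) = \frac{67 \left(-34 + \left(-4\right) 60 \left(-3\right)\right)}{7} = \frac{67 \left(-34 - -720\right)}{7} = \frac{67 \left(-34 + 720\right)}{7} = \frac{67}{7} \cdot 686 = 6566$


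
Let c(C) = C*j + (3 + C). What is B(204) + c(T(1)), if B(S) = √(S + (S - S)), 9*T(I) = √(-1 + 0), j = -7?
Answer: 3 + 2*√51 - 2*I/3 ≈ 17.283 - 0.66667*I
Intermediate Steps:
T(I) = I/9 (T(I) = √(-1 + 0)/9 = √(-1)/9 = I/9)
c(C) = 3 - 6*C (c(C) = C*(-7) + (3 + C) = -7*C + (3 + C) = 3 - 6*C)
B(S) = √S (B(S) = √(S + 0) = √S)
B(204) + c(T(1)) = √204 + (3 - 2*I/3) = 2*√51 + (3 - 2*I/3) = 3 + 2*√51 - 2*I/3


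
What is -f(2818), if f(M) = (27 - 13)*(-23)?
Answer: 322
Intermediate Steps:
f(M) = -322 (f(M) = 14*(-23) = -322)
-f(2818) = -1*(-322) = 322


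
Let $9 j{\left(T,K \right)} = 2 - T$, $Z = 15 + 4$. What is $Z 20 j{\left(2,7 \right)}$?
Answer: $0$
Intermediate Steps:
$Z = 19$
$j{\left(T,K \right)} = \frac{2}{9} - \frac{T}{9}$ ($j{\left(T,K \right)} = \frac{2 - T}{9} = \frac{2}{9} - \frac{T}{9}$)
$Z 20 j{\left(2,7 \right)} = 19 \cdot 20 \left(\frac{2}{9} - \frac{2}{9}\right) = 380 \left(\frac{2}{9} - \frac{2}{9}\right) = 380 \cdot 0 = 0$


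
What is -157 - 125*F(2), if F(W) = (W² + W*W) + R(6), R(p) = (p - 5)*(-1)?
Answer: -1032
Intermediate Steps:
R(p) = 5 - p (R(p) = (-5 + p)*(-1) = 5 - p)
F(W) = -1 + 2*W² (F(W) = (W² + W*W) + (5 - 1*6) = (W² + W²) + (5 - 6) = 2*W² - 1 = -1 + 2*W²)
-157 - 125*F(2) = -157 - 125*(-1 + 2*2²) = -157 - 125*(-1 + 2*4) = -157 - 125*(-1 + 8) = -157 - 125*7 = -157 - 875 = -1032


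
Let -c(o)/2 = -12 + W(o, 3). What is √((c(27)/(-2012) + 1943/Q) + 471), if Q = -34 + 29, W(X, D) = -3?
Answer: √2084416910/5030 ≈ 9.0766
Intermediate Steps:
Q = -5
c(o) = 30 (c(o) = -2*(-12 - 3) = -2*(-15) = 30)
√((c(27)/(-2012) + 1943/Q) + 471) = √((30/(-2012) + 1943/(-5)) + 471) = √((30*(-1/2012) + 1943*(-⅕)) + 471) = √((-15/1006 - 1943/5) + 471) = √(-1954733/5030 + 471) = √(414397/5030) = √2084416910/5030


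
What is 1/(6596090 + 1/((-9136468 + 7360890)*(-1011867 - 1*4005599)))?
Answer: 8908902245348/58763921011517489321 ≈ 1.5161e-7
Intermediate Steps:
1/(6596090 + 1/((-9136468 + 7360890)*(-1011867 - 1*4005599))) = 1/(6596090 + 1/((-1775578)*(-1011867 - 4005599))) = 1/(6596090 - 1/1775578/(-5017466)) = 1/(6596090 - 1/1775578*(-1/5017466)) = 1/(6596090 + 1/8908902245348) = 1/(58763921011517489321/8908902245348) = 8908902245348/58763921011517489321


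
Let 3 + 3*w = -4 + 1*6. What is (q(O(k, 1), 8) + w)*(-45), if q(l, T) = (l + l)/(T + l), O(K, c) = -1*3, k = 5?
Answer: 69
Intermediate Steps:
O(K, c) = -3
q(l, T) = 2*l/(T + l) (q(l, T) = (2*l)/(T + l) = 2*l/(T + l))
w = -⅓ (w = -1 + (-4 + 1*6)/3 = -1 + (-4 + 6)/3 = -1 + (⅓)*2 = -1 + ⅔ = -⅓ ≈ -0.33333)
(q(O(k, 1), 8) + w)*(-45) = (2*(-3)/(8 - 3) - ⅓)*(-45) = (2*(-3)/5 - ⅓)*(-45) = (2*(-3)*(⅕) - ⅓)*(-45) = (-6/5 - ⅓)*(-45) = -23/15*(-45) = 69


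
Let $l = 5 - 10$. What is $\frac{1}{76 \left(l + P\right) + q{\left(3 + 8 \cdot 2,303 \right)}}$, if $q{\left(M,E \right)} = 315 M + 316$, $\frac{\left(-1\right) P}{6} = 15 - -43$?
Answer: $- \frac{1}{20527} \approx -4.8716 \cdot 10^{-5}$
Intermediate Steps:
$P = -348$ ($P = - 6 \left(15 - -43\right) = - 6 \left(15 + 43\right) = \left(-6\right) 58 = -348$)
$l = -5$ ($l = 5 - 10 = -5$)
$q{\left(M,E \right)} = 316 + 315 M$
$\frac{1}{76 \left(l + P\right) + q{\left(3 + 8 \cdot 2,303 \right)}} = \frac{1}{76 \left(-5 - 348\right) + \left(316 + 315 \left(3 + 8 \cdot 2\right)\right)} = \frac{1}{76 \left(-353\right) + \left(316 + 315 \left(3 + 16\right)\right)} = \frac{1}{-26828 + \left(316 + 315 \cdot 19\right)} = \frac{1}{-26828 + \left(316 + 5985\right)} = \frac{1}{-26828 + 6301} = \frac{1}{-20527} = - \frac{1}{20527}$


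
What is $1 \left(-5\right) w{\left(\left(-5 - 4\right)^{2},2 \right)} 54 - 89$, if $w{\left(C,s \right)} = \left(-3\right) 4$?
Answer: $3151$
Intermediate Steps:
$w{\left(C,s \right)} = -12$
$1 \left(-5\right) w{\left(\left(-5 - 4\right)^{2},2 \right)} 54 - 89 = 1 \left(-5\right) \left(-12\right) 54 - 89 = \left(-5\right) \left(-12\right) 54 - 89 = 60 \cdot 54 - 89 = 3240 - 89 = 3151$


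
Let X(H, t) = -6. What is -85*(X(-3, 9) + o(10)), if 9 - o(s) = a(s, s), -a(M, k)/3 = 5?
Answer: -1530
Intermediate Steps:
a(M, k) = -15 (a(M, k) = -3*5 = -15)
o(s) = 24 (o(s) = 9 - 1*(-15) = 9 + 15 = 24)
-85*(X(-3, 9) + o(10)) = -85*(-6 + 24) = -85*18 = -1530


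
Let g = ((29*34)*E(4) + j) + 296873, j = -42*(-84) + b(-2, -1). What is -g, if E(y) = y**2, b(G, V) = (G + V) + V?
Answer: -316173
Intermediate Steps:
b(G, V) = G + 2*V
j = 3524 (j = -42*(-84) + (-2 + 2*(-1)) = 3528 + (-2 - 2) = 3528 - 4 = 3524)
g = 316173 (g = ((29*34)*4**2 + 3524) + 296873 = (986*16 + 3524) + 296873 = (15776 + 3524) + 296873 = 19300 + 296873 = 316173)
-g = -1*316173 = -316173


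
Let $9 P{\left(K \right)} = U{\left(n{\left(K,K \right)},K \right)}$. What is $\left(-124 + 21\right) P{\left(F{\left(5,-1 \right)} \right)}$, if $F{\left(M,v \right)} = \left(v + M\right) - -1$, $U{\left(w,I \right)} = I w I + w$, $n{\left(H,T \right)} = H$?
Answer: $- \frac{13390}{9} \approx -1487.8$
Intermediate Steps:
$U{\left(w,I \right)} = w + w I^{2}$ ($U{\left(w,I \right)} = w I^{2} + w = w + w I^{2}$)
$F{\left(M,v \right)} = 1 + M + v$ ($F{\left(M,v \right)} = \left(M + v\right) + 1 = 1 + M + v$)
$P{\left(K \right)} = \frac{K \left(1 + K^{2}\right)}{9}$
$\left(-124 + 21\right) P{\left(F{\left(5,-1 \right)} \right)} = \left(-124 + 21\right) \frac{\left(1 + 5 - 1\right) \left(1 + \left(1 + 5 - 1\right)^{2}\right)}{9} = - 103 \cdot \frac{1}{9} \cdot 5 \left(1 + 5^{2}\right) = - 103 \cdot \frac{1}{9} \cdot 5 \left(1 + 25\right) = - 103 \cdot \frac{1}{9} \cdot 5 \cdot 26 = \left(-103\right) \frac{130}{9} = - \frac{13390}{9}$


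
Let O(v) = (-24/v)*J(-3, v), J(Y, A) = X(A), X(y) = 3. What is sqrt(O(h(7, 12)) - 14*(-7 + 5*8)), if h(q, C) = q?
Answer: I*sqrt(23142)/7 ≈ 21.732*I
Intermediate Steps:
J(Y, A) = 3
O(v) = -72/v (O(v) = -24/v*3 = -72/v)
sqrt(O(h(7, 12)) - 14*(-7 + 5*8)) = sqrt(-72/7 - 14*(-7 + 5*8)) = sqrt(-72*1/7 - 14*(-7 + 40)) = sqrt(-72/7 - 14*33) = sqrt(-72/7 - 462) = sqrt(-3306/7) = I*sqrt(23142)/7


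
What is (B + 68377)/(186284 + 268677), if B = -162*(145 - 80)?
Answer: 57847/454961 ≈ 0.12715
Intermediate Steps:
B = -10530 (B = -162*65 = -10530)
(B + 68377)/(186284 + 268677) = (-10530 + 68377)/(186284 + 268677) = 57847/454961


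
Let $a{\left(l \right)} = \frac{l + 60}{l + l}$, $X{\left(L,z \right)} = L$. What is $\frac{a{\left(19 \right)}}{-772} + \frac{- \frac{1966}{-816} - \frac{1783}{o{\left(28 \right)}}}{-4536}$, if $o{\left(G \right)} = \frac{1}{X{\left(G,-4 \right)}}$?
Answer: $\frac{74671213459}{6786472896} \approx 11.003$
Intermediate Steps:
$a{\left(l \right)} = \frac{60 + l}{2 l}$
$o{\left(G \right)} = \frac{1}{G}$
$\frac{a{\left(19 \right)}}{-772} + \frac{- \frac{1966}{-816} - \frac{1783}{o{\left(28 \right)}}}{-4536} = \frac{\frac{1}{2} \cdot \frac{1}{19} \left(60 + 19\right)}{-772} + \frac{- \frac{1966}{-816} - \frac{1783}{\frac{1}{28}}}{-4536} = \frac{1}{2} \cdot \frac{1}{19} \cdot 79 \left(- \frac{1}{772}\right) + \left(\left(-1966\right) \left(- \frac{1}{816}\right) - 1783 \frac{1}{\frac{1}{28}}\right) \left(- \frac{1}{4536}\right) = \frac{79}{38} \left(- \frac{1}{772}\right) + \left(\frac{983}{408} - 49924\right) \left(- \frac{1}{4536}\right) = - \frac{79}{29336} + \left(\frac{983}{408} - 49924\right) \left(- \frac{1}{4536}\right) = - \frac{79}{29336} - - \frac{20368009}{1850688} = - \frac{79}{29336} + \frac{20368009}{1850688} = \frac{74671213459}{6786472896}$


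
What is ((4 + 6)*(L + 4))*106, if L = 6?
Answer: 10600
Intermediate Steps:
((4 + 6)*(L + 4))*106 = ((4 + 6)*(6 + 4))*106 = (10*10)*106 = 100*106 = 10600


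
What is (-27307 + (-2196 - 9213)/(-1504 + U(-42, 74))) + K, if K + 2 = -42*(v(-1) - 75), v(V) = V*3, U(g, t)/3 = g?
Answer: -39162381/1630 ≈ -24026.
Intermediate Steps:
U(g, t) = 3*g
v(V) = 3*V
K = 3274 (K = -2 - 42*(3*(-1) - 75) = -2 - 42*(-3 - 75) = -2 - 42*(-78) = -2 + 3276 = 3274)
(-27307 + (-2196 - 9213)/(-1504 + U(-42, 74))) + K = (-27307 + (-2196 - 9213)/(-1504 + 3*(-42))) + 3274 = (-27307 - 11409/(-1504 - 126)) + 3274 = (-27307 - 11409/(-1630)) + 3274 = (-27307 - 11409*(-1/1630)) + 3274 = (-27307 + 11409/1630) + 3274 = -44499001/1630 + 3274 = -39162381/1630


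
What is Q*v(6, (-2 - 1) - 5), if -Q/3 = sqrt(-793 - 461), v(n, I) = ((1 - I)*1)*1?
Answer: -27*I*sqrt(1254) ≈ -956.12*I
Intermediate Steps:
v(n, I) = 1 - I (v(n, I) = (1 - I)*1 = 1 - I)
Q = -3*I*sqrt(1254) (Q = -3*sqrt(-793 - 461) = -3*I*sqrt(1254) ≈ -106.24*I)
Q*v(6, (-2 - 1) - 5) = (-3*I*sqrt(1254))*(1 - ((-2 - 1) - 5)) = (-3*I*sqrt(1254))*(1 - (-3 - 5)) = (-3*I*sqrt(1254))*(1 - 1*(-8)) = (-3*I*sqrt(1254))*(1 + 8) = -3*I*sqrt(1254)*9 = -27*I*sqrt(1254)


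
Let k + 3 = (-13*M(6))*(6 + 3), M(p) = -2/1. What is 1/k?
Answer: 1/231 ≈ 0.0043290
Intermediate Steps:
M(p) = -2 (M(p) = -2*1 = -2)
k = 231 (k = -3 + (-13*(-2))*(6 + 3) = -3 + 26*9 = -3 + 234 = 231)
1/k = 1/231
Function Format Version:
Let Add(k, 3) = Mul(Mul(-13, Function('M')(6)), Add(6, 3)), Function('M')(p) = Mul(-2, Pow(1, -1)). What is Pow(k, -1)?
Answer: Rational(1, 231) ≈ 0.0043290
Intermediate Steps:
Function('M')(p) = -2 (Function('M')(p) = Mul(-2, 1) = -2)
k = 231 (k = Add(-3, Mul(Mul(-13, -2), Add(6, 3))) = Add(-3, Mul(26, 9)) = Add(-3, 234) = 231)
Pow(k, -1) = Pow(231, -1) = Rational(1, 231)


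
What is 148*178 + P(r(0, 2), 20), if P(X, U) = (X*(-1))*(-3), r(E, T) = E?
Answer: 26344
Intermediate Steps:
P(X, U) = 3*X (P(X, U) = -X*(-3) = 3*X)
148*178 + P(r(0, 2), 20) = 148*178 + 3*0 = 26344 + 0 = 26344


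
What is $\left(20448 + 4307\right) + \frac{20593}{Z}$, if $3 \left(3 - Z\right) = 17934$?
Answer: $\frac{147890532}{5975} \approx 24752.0$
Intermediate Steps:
$Z = -5975$ ($Z = 3 - 5978 = -5975$)
$\left(20448 + 4307\right) + \frac{20593}{Z} = \left(20448 + 4307\right) + \frac{20593}{-5975} = 24755 + 20593 \left(- \frac{1}{5975}\right) = 24755 - \frac{20593}{5975} = \frac{147890532}{5975}$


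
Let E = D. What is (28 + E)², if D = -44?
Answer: 256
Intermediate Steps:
E = -44
(28 + E)² = (28 - 44)² = (-16)² = 256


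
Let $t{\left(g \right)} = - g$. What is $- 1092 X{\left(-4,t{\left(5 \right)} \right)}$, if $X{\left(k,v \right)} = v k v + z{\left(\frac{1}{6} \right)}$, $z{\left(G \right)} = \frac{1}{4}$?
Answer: $108927$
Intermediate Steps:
$z{\left(G \right)} = \frac{1}{4}$
$X{\left(k,v \right)} = \frac{1}{4} + k v^{2}$ ($X{\left(k,v \right)} = v k v + \frac{1}{4} = k v v + \frac{1}{4} = k v^{2} + \frac{1}{4} = \frac{1}{4} + k v^{2}$)
$- 1092 X{\left(-4,t{\left(5 \right)} \right)} = - 1092 \left(\frac{1}{4} - 4 \left(\left(-1\right) 5\right)^{2}\right) = - 1092 \left(\frac{1}{4} - 4 \left(-5\right)^{2}\right) = - 1092 \left(\frac{1}{4} - 100\right) = \left(-1092\right) \left(- \frac{399}{4}\right) = 108927$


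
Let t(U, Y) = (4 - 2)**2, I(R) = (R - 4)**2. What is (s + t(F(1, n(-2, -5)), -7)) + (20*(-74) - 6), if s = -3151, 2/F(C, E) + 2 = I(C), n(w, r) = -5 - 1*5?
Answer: -4633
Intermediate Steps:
I(R) = (-4 + R)**2
n(w, r) = -10 (n(w, r) = -5 - 5 = -10)
F(C, E) = 2/(-2 + (-4 + C)**2)
t(U, Y) = 4 (t(U, Y) = 2**2 = 4)
(s + t(F(1, n(-2, -5)), -7)) + (20*(-74) - 6) = (-3151 + 4) + (20*(-74) - 6) = -3147 + (-1480 - 6) = -3147 - 1486 = -4633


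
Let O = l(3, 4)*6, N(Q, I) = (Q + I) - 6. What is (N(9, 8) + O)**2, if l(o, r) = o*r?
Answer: 6889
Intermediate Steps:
N(Q, I) = -6 + I + Q (N(Q, I) = (I + Q) - 6 = -6 + I + Q)
O = 72 (O = (3*4)*6 = 12*6 = 72)
(N(9, 8) + O)**2 = ((-6 + 8 + 9) + 72)**2 = (11 + 72)**2 = 83**2 = 6889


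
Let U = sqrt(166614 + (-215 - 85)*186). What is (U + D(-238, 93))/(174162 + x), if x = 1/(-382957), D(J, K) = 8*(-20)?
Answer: -61273120/66696557033 + 382957*sqrt(110814)/66696557033 ≈ 0.00099268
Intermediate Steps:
D(J, K) = -160
x = -1/382957 ≈ -2.6113e-6
U = sqrt(110814) (U = sqrt(166614 - 300*186) = sqrt(166614 - 55800) = sqrt(110814) ≈ 332.89)
(U + D(-238, 93))/(174162 + x) = (sqrt(110814) - 160)/(174162 - 1/382957) = (-160 + sqrt(110814))/(66696557033/382957) = (-160 + sqrt(110814))*(382957/66696557033) = -61273120/66696557033 + 382957*sqrt(110814)/66696557033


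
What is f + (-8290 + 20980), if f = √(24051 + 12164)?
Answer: 12690 + √36215 ≈ 12880.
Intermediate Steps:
f = √36215 ≈ 190.30
f + (-8290 + 20980) = √36215 + (-8290 + 20980) = √36215 + 12690 = 12690 + √36215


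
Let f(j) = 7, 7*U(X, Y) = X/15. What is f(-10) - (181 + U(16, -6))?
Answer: -18286/105 ≈ -174.15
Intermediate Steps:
U(X, Y) = X/105 (U(X, Y) = (X/15)/7 = X/105)
f(-10) - (181 + U(16, -6)) = 7 - (181 + (1/105)*16) = 7 - (181 + 16/105) = 7 - 1*19021/105 = 7 - 19021/105 = -18286/105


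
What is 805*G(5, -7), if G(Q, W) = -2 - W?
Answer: 4025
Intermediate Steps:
805*G(5, -7) = 805*(-2 - 1*(-7)) = 805*(-2 + 7) = 805*5 = 4025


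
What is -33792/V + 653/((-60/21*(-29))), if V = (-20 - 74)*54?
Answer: 3566813/245340 ≈ 14.538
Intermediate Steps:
V = -5076 (V = -94*54 = -5076)
-33792/V + 653/((-60/21*(-29))) = -33792/(-5076) + 653/((-60/21*(-29))) = -33792*(-1/5076) + 653/((-60/21*(-29))) = 2816/423 + 653/((-12*5/21*(-29))) = 2816/423 + 653/((-20/7*(-29))) = 2816/423 + 653/(580/7) = 2816/423 + 653*(7/580) = 2816/423 + 4571/580 = 3566813/245340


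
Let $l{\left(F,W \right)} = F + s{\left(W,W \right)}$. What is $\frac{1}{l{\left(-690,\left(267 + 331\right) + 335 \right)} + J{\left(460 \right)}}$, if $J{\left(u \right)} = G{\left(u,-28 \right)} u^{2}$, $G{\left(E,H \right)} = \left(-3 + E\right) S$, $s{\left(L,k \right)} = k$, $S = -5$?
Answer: $- \frac{1}{483505757} \approx -2.0682 \cdot 10^{-9}$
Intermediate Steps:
$G{\left(E,H \right)} = 15 - 5 E$ ($G{\left(E,H \right)} = \left(-3 + E\right) \left(-5\right) = 15 - 5 E$)
$l{\left(F,W \right)} = F + W$
$J{\left(u \right)} = u^{2} \left(15 - 5 u\right)$ ($J{\left(u \right)} = \left(15 - 5 u\right) u^{2} = u^{2} \left(15 - 5 u\right)$)
$\frac{1}{l{\left(-690,\left(267 + 331\right) + 335 \right)} + J{\left(460 \right)}} = \frac{1}{\left(-690 + \left(\left(267 + 331\right) + 335\right)\right) + 5 \cdot 460^{2} \left(3 - 460\right)} = \frac{1}{\left(-690 + \left(598 + 335\right)\right) + 5 \cdot 211600 \left(3 - 460\right)} = \frac{1}{\left(-690 + 933\right) + 5 \cdot 211600 \left(-457\right)} = \frac{1}{243 - 483506000} = \frac{1}{-483505757} = - \frac{1}{483505757}$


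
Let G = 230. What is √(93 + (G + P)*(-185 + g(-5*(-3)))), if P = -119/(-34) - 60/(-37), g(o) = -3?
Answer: I*√60386405/37 ≈ 210.02*I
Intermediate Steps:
P = 379/74 (P = -119*(-1/34) - 60*(-1/37) = 7/2 + 60/37 = 379/74 ≈ 5.1216)
√(93 + (G + P)*(-185 + g(-5*(-3)))) = √(93 + (230 + 379/74)*(-185 - 3)) = √(93 + (17399/74)*(-188)) = √(93 - 1635506/37) = √(-1632065/37) = I*√60386405/37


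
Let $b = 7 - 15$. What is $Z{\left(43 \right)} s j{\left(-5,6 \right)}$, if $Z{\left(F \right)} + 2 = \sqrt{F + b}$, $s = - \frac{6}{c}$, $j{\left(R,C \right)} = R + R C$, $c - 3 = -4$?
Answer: $420 - 210 \sqrt{35} \approx -822.38$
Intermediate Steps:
$c = -1$ ($c = 3 - 4 = -1$)
$j{\left(R,C \right)} = R + C R$
$b = -8$ ($b = 7 - 15 = -8$)
$s = 6$ ($s = - \frac{6}{-1} = \left(-6\right) \left(-1\right) = 6$)
$Z{\left(F \right)} = -2 + \sqrt{-8 + F}$ ($Z{\left(F \right)} = -2 + \sqrt{F - 8} = -2 + \sqrt{-8 + F}$)
$Z{\left(43 \right)} s j{\left(-5,6 \right)} = \left(-2 + \sqrt{-8 + 43}\right) 6 \left(- 5 \left(1 + 6\right)\right) = \left(-2 + \sqrt{35}\right) 6 \left(\left(-5\right) 7\right) = \left(-2 + \sqrt{35}\right) 6 \left(-35\right) = \left(-2 + \sqrt{35}\right) \left(-210\right) = 420 - 210 \sqrt{35}$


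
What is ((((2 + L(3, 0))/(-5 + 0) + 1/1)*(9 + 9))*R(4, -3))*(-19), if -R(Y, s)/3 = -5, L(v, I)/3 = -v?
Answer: -12312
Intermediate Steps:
L(v, I) = -3*v (L(v, I) = 3*(-v) = -3*v)
R(Y, s) = 15 (R(Y, s) = -3*(-5) = 15)
((((2 + L(3, 0))/(-5 + 0) + 1/1)*(9 + 9))*R(4, -3))*(-19) = ((((2 - 3*3)/(-5 + 0) + 1/1)*(9 + 9))*15)*(-19) = ((((2 - 9)/(-5) + 1)*18)*15)*(-19) = (((-7*(-⅕) + 1)*18)*15)*(-19) = (((7/5 + 1)*18)*15)*(-19) = (((12/5)*18)*15)*(-19) = ((216/5)*15)*(-19) = 648*(-19) = -12312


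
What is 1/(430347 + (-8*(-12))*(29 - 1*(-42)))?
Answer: 1/437163 ≈ 2.2875e-6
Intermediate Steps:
1/(430347 + (-8*(-12))*(29 - 1*(-42))) = 1/(430347 + 96*(29 + 42)) = 1/(430347 + 96*71) = 1/(430347 + 6816) = 1/437163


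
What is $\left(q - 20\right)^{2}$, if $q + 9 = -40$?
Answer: $4761$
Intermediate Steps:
$q = -49$ ($q = -9 - 40 = -49$)
$\left(q - 20\right)^{2} = \left(-49 - 20\right)^{2} = \left(-69\right)^{2} = 4761$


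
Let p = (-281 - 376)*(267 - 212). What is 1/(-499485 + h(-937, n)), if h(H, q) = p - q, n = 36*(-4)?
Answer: -1/535476 ≈ -1.8675e-6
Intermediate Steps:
n = -144
p = -36135 (p = -657*55 = -36135)
h(H, q) = -36135 - q
1/(-499485 + h(-937, n)) = 1/(-499485 + (-36135 - 1*(-144))) = 1/(-499485 + (-36135 + 144)) = 1/(-499485 - 35991) = 1/(-535476) = -1/535476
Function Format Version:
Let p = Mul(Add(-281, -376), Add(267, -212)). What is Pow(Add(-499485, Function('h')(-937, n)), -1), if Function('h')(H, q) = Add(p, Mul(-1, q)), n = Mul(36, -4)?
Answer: Rational(-1, 535476) ≈ -1.8675e-6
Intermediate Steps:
n = -144
p = -36135 (p = Mul(-657, 55) = -36135)
Function('h')(H, q) = Add(-36135, Mul(-1, q))
Pow(Add(-499485, Function('h')(-937, n)), -1) = Pow(Add(-499485, Add(-36135, Mul(-1, -144))), -1) = Pow(Add(-499485, Add(-36135, 144)), -1) = Pow(Add(-499485, -35991), -1) = Pow(-535476, -1) = Rational(-1, 535476)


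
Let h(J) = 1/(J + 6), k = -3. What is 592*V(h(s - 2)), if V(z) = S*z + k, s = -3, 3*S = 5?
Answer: -2368/3 ≈ -789.33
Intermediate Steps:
S = 5/3 (S = (⅓)*5 = 5/3 ≈ 1.6667)
h(J) = 1/(6 + J)
V(z) = -3 + 5*z/3 (V(z) = 5*z/3 - 3 = -3 + 5*z/3)
592*V(h(s - 2)) = 592*(-3 + 5/(3*(6 + (-3 - 2)))) = 592*(-3 + 5/(3*(6 - 5))) = 592*(-3 + (5/3)/1) = 592*(-3 + (5/3)*1) = 592*(-3 + 5/3) = 592*(-4/3) = -2368/3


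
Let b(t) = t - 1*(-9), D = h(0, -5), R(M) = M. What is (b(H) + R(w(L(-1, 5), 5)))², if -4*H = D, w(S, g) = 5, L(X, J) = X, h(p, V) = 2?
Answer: 729/4 ≈ 182.25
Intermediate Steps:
D = 2
H = -½ (H = -¼*2 = -½ ≈ -0.50000)
b(t) = 9 + t (b(t) = t + 9 = 9 + t)
(b(H) + R(w(L(-1, 5), 5)))² = ((9 - ½) + 5)² = (17/2 + 5)² = (27/2)² = 729/4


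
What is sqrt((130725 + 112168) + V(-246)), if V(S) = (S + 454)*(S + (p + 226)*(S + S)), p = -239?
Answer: sqrt(1522093) ≈ 1233.7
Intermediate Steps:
V(S) = -25*S*(454 + S) (V(S) = (S + 454)*(S + (-239 + 226)*(S + S)) = (454 + S)*(S - 26*S) = (454 + S)*(-25*S) = -25*S*(454 + S))
sqrt((130725 + 112168) + V(-246)) = sqrt((130725 + 112168) + 25*(-246)*(-454 - 1*(-246))) = sqrt(242893 + 25*(-246)*(-454 + 246)) = sqrt(242893 + 25*(-246)*(-208)) = sqrt(242893 + 1279200) = sqrt(1522093)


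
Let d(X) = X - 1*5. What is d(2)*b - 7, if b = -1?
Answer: -4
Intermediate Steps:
d(X) = -5 + X (d(X) = X - 5 = -5 + X)
d(2)*b - 7 = (-5 + 2)*(-1) - 7 = -3*(-1) - 7 = 3 - 7 = -4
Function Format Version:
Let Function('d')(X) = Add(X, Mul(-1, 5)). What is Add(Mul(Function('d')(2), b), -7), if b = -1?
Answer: -4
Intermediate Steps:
Function('d')(X) = Add(-5, X) (Function('d')(X) = Add(X, -5) = Add(-5, X))
Add(Mul(Function('d')(2), b), -7) = Add(Mul(Add(-5, 2), -1), -7) = Add(Mul(-3, -1), -7) = Add(3, -7) = -4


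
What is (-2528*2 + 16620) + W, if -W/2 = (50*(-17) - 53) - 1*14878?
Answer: 43126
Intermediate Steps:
W = 31562 (W = -2*((50*(-17) - 53) - 1*14878) = -2*((-850 - 53) - 14878) = -2*(-903 - 14878) = -2*(-15781) = 31562)
(-2528*2 + 16620) + W = (-2528*2 + 16620) + 31562 = (-5056 + 16620) + 31562 = 11564 + 31562 = 43126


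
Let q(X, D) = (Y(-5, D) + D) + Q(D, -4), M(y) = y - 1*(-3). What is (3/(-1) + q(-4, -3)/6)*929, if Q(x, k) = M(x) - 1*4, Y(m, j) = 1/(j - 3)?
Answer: -140279/36 ≈ -3896.6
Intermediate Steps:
M(y) = 3 + y (M(y) = y + 3 = 3 + y)
Y(m, j) = 1/(-3 + j)
Q(x, k) = -1 + x (Q(x, k) = (3 + x) - 1*4 = (3 + x) - 4 = -1 + x)
q(X, D) = -1 + 1/(-3 + D) + 2*D (q(X, D) = (1/(-3 + D) + D) + (-1 + D) = (D + 1/(-3 + D)) + (-1 + D) = -1 + 1/(-3 + D) + 2*D)
(3/(-1) + q(-4, -3)/6)*929 = (3/(-1) + ((1 + (-1 + 2*(-3))*(-3 - 3))/(-3 - 3))/6)*929 = (3*(-1) + ((1 + (-1 - 6)*(-6))/(-6))*(1/6))*929 = (-3 - (1 - 7*(-6))/6*(1/6))*929 = (-3 - (1 + 42)/6*(1/6))*929 = (-3 - 1/6*43*(1/6))*929 = (-3 - 43/6*1/6)*929 = (-3 - 43/36)*929 = -151/36*929 = -140279/36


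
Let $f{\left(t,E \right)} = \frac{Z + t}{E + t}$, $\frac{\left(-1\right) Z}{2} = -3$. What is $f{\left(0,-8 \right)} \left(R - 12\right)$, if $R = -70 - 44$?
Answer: $\frac{189}{2} \approx 94.5$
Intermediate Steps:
$Z = 6$ ($Z = \left(-2\right) \left(-3\right) = 6$)
$f{\left(t,E \right)} = \frac{6 + t}{E + t}$
$R = -114$
$f{\left(0,-8 \right)} \left(R - 12\right) = \frac{6 + 0}{-8 + 0} \left(-114 - 12\right) = \frac{1}{-8} \cdot 6 \left(-126\right) = \left(- \frac{1}{8}\right) 6 \left(-126\right) = \left(- \frac{3}{4}\right) \left(-126\right) = \frac{189}{2}$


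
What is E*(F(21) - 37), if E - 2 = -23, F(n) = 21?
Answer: 336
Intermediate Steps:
E = -21 (E = 2 - 23 = -21)
E*(F(21) - 37) = -21*(21 - 37) = -21*(-16) = 336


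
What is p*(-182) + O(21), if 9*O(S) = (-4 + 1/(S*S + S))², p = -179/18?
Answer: 3480200725/1920996 ≈ 1811.7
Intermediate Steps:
p = -179/18 (p = -179*1/18 = -179/18 ≈ -9.9444)
O(S) = (-4 + 1/(S + S²))²/9 (O(S) = (-4 + 1/(S*S + S))²/9 = (-4 + 1/(S² + S))²/9 = (-4 + 1/(S + S²))²/9)
p*(-182) + O(21) = -179/18*(-182) + (⅑)*(-1 + 4*21 + 4*21²)²/(21²*(1 + 21)²) = 16289/9 + (⅑)*(1/441)*(-1 + 84 + 4*441)²/22² = 16289/9 + (⅑)*(1/441)*(1/484)*(-1 + 84 + 1764)² = 16289/9 + (⅑)*(1/441)*(1/484)*1847² = 16289/9 + (⅑)*(1/441)*(1/484)*3411409 = 16289/9 + 3411409/1920996 = 3480200725/1920996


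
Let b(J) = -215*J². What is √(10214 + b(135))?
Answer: I*√3908161 ≈ 1976.9*I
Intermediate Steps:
√(10214 + b(135)) = √(10214 - 215*135²) = √(10214 - 215*18225) = √(10214 - 3918375) = √(-3908161) = I*√3908161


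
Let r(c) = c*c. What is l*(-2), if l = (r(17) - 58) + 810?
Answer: -2082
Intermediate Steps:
r(c) = c²
l = 1041 (l = (17² - 58) + 810 = (289 - 58) + 810 = 231 + 810 = 1041)
l*(-2) = 1041*(-2) = -2082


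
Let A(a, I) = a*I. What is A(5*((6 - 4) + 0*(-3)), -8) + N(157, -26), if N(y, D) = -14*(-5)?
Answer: -10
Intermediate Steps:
A(a, I) = I*a
N(y, D) = 70
A(5*((6 - 4) + 0*(-3)), -8) + N(157, -26) = -40*((6 - 4) + 0*(-3)) + 70 = -40*(2 + 0) + 70 = -40*2 + 70 = -8*10 + 70 = -80 + 70 = -10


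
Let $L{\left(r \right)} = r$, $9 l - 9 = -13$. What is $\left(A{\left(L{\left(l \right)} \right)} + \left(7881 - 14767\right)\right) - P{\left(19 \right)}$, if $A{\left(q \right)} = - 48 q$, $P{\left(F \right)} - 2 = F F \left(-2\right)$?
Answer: $- \frac{18434}{3} \approx -6144.7$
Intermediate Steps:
$l = - \frac{4}{9}$ ($l = 1 + \frac{1}{9} \left(-13\right) = 1 - \frac{13}{9} = - \frac{4}{9} \approx -0.44444$)
$P{\left(F \right)} = 2 - 2 F^{2}$ ($P{\left(F \right)} = 2 + F F \left(-2\right) = 2 + F^{2} \left(-2\right) = 2 - 2 F^{2}$)
$\left(A{\left(L{\left(l \right)} \right)} + \left(7881 - 14767\right)\right) - P{\left(19 \right)} = \left(\left(-48\right) \left(- \frac{4}{9}\right) + \left(7881 - 14767\right)\right) - \left(2 - 2 \cdot 19^{2}\right) = \left(\frac{64}{3} + \left(7881 - 14767\right)\right) - \left(2 - 722\right) = \left(\frac{64}{3} - 6886\right) - \left(2 - 722\right) = - \frac{20594}{3} - -720 = - \frac{20594}{3} + 720 = - \frac{18434}{3}$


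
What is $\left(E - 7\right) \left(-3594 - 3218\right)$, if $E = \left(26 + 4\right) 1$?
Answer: $-156676$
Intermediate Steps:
$E = 30$ ($E = 30 \cdot 1 = 30$)
$\left(E - 7\right) \left(-3594 - 3218\right) = \left(30 - 7\right) \left(-3594 - 3218\right) = \left(30 + \left(-13 + 6\right)\right) \left(-6812\right) = \left(30 - 7\right) \left(-6812\right) = 23 \left(-6812\right) = -156676$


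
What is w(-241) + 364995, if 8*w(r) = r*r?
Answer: 2978041/8 ≈ 3.7226e+5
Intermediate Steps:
w(r) = r²/8 (w(r) = (r*r)/8 = r²/8)
w(-241) + 364995 = (⅛)*(-241)² + 364995 = (⅛)*58081 + 364995 = 58081/8 + 364995 = 2978041/8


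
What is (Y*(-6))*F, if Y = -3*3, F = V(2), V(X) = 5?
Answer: 270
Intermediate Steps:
F = 5
Y = -9
(Y*(-6))*F = -9*(-6)*5 = 54*5 = 270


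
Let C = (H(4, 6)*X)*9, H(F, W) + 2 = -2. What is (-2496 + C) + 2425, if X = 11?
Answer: -467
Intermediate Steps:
H(F, W) = -4 (H(F, W) = -2 - 2 = -4)
C = -396 (C = -4*11*9 = -44*9 = -396)
(-2496 + C) + 2425 = (-2496 - 396) + 2425 = -2892 + 2425 = -467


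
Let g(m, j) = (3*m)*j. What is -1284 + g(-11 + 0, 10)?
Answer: -1614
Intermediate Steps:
g(m, j) = 3*j*m
-1284 + g(-11 + 0, 10) = -1284 + 3*10*(-11 + 0) = -1284 + 3*10*(-11) = -1284 - 330 = -1614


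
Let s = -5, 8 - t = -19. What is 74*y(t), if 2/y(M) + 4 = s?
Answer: -148/9 ≈ -16.444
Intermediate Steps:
t = 27 (t = 8 - 1*(-19) = 8 + 19 = 27)
y(M) = -2/9 (y(M) = 2/(-4 - 5) = 2/(-9) = 2*(-1/9) = -2/9)
74*y(t) = 74*(-2/9) = -148/9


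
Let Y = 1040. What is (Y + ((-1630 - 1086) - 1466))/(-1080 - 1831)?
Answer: 3142/2911 ≈ 1.0794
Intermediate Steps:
(Y + ((-1630 - 1086) - 1466))/(-1080 - 1831) = (1040 + ((-1630 - 1086) - 1466))/(-1080 - 1831) = (1040 + (-2716 - 1466))/(-2911) = (1040 - 4182)*(-1/2911) = -3142*(-1/2911) = 3142/2911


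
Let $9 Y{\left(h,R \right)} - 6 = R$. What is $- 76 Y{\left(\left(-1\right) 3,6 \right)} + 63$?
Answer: $- \frac{115}{3} \approx -38.333$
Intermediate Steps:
$Y{\left(h,R \right)} = \frac{2}{3} + \frac{R}{9}$
$- 76 Y{\left(\left(-1\right) 3,6 \right)} + 63 = - 76 \left(\frac{2}{3} + \frac{1}{9} \cdot 6\right) + 63 = - 76 \left(\frac{2}{3} + \frac{2}{3}\right) + 63 = \left(-76\right) \frac{4}{3} + 63 = - \frac{304}{3} + 63 = - \frac{115}{3}$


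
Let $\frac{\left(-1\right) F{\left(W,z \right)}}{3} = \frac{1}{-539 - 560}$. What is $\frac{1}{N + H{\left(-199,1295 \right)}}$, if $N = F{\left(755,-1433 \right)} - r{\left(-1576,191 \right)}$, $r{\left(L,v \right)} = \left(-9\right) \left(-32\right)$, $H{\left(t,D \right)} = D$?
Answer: $\frac{1099}{1106696} \approx 0.00099305$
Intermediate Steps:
$r{\left(L,v \right)} = 288$
$F{\left(W,z \right)} = \frac{3}{1099}$ ($F{\left(W,z \right)} = - \frac{3}{-539 - 560} = - \frac{3}{-1099} = \left(-3\right) \left(- \frac{1}{1099}\right) = \frac{3}{1099}$)
$N = - \frac{316509}{1099}$ ($N = \frac{3}{1099} - 288 = - \frac{316509}{1099} \approx -288.0$)
$\frac{1}{N + H{\left(-199,1295 \right)}} = \frac{1}{- \frac{316509}{1099} + 1295} = \frac{1}{\frac{1106696}{1099}} = \frac{1099}{1106696}$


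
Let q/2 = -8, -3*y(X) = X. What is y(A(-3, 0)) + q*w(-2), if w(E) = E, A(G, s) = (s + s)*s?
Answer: 32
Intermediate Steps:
A(G, s) = 2*s² (A(G, s) = (2*s)*s = 2*s²)
y(X) = -X/3
q = -16 (q = 2*(-8) = -16)
y(A(-3, 0)) + q*w(-2) = -2*0²/3 - 16*(-2) = -2*0/3 + 32 = -⅓*0 + 32 = 0 + 32 = 32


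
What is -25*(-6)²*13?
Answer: -11700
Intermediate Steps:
-25*(-6)²*13 = -25*36*13 = -900*13 = -11700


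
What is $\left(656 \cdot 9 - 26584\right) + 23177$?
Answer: $2497$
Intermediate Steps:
$\left(656 \cdot 9 - 26584\right) + 23177 = \left(5904 - 26584\right) + 23177 = -20680 + 23177 = 2497$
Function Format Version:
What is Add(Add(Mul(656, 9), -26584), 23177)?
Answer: 2497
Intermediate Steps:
Add(Add(Mul(656, 9), -26584), 23177) = Add(Add(5904, -26584), 23177) = Add(-20680, 23177) = 2497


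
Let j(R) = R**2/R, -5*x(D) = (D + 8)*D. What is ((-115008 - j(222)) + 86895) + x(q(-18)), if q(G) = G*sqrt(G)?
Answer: -135843/5 + 432*I*sqrt(2)/5 ≈ -27169.0 + 122.19*I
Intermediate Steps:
q(G) = G**(3/2)
x(D) = -D*(8 + D)/5 (x(D) = -(D + 8)*D/5 = -(8 + D)*D/5 = -D*(8 + D)/5)
j(R) = R
((-115008 - j(222)) + 86895) + x(q(-18)) = ((-115008 - 1*222) + 86895) - (-18)**(3/2)*(8 + (-18)**(3/2))/5 = ((-115008 - 222) + 86895) - (-54*I*sqrt(2))*(8 - 54*I*sqrt(2))/5 = (-115230 + 86895) + 54*I*sqrt(2)*(8 - 54*I*sqrt(2))/5 = -28335 + 54*I*sqrt(2)*(8 - 54*I*sqrt(2))/5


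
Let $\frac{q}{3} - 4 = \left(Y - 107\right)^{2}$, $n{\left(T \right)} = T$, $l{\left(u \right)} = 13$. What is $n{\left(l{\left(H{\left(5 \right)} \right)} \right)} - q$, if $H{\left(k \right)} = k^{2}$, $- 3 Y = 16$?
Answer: $- \frac{113566}{3} \approx -37855.0$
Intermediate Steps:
$Y = - \frac{16}{3}$ ($Y = \left(- \frac{1}{3}\right) 16 = - \frac{16}{3} \approx -5.3333$)
$q = \frac{113605}{3}$ ($q = 12 + 3 \left(- \frac{16}{3} - 107\right)^{2} = 12 + 3 \left(- \frac{337}{3}\right)^{2} = 12 + 3 \cdot \frac{113569}{9} = 12 + \frac{113569}{3} = \frac{113605}{3} \approx 37868.0$)
$n{\left(l{\left(H{\left(5 \right)} \right)} \right)} - q = 13 - \frac{113605}{3} = - \frac{113566}{3}$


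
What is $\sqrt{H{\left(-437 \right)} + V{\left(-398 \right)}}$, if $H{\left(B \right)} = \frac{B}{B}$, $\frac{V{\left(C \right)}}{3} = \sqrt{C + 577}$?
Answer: $\sqrt{1 + 3 \sqrt{179}} \approx 6.4138$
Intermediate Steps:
$V{\left(C \right)} = 3 \sqrt{577 + C}$ ($V{\left(C \right)} = 3 \sqrt{C + 577} = 3 \sqrt{577 + C}$)
$H{\left(B \right)} = 1$
$\sqrt{H{\left(-437 \right)} + V{\left(-398 \right)}} = \sqrt{1 + 3 \sqrt{577 - 398}} = \sqrt{1 + 3 \sqrt{179}}$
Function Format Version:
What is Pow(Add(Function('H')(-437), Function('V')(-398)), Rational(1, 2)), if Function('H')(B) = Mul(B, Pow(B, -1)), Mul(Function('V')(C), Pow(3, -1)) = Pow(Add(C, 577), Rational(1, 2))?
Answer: Pow(Add(1, Mul(3, Pow(179, Rational(1, 2)))), Rational(1, 2)) ≈ 6.4138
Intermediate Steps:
Function('V')(C) = Mul(3, Pow(Add(577, C), Rational(1, 2))) (Function('V')(C) = Mul(3, Pow(Add(C, 577), Rational(1, 2))) = Mul(3, Pow(Add(577, C), Rational(1, 2))))
Function('H')(B) = 1
Pow(Add(Function('H')(-437), Function('V')(-398)), Rational(1, 2)) = Pow(Add(1, Mul(3, Pow(Add(577, -398), Rational(1, 2)))), Rational(1, 2)) = Pow(Add(1, Mul(3, Pow(179, Rational(1, 2)))), Rational(1, 2))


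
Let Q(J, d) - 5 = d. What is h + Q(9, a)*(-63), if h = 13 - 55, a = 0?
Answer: -357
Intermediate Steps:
Q(J, d) = 5 + d
h = -42
h + Q(9, a)*(-63) = -42 + (5 + 0)*(-63) = -42 + 5*(-63) = -42 - 315 = -357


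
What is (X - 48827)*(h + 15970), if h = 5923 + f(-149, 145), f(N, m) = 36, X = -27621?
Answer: -1676428192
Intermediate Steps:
h = 5959 (h = 5923 + 36 = 5959)
(X - 48827)*(h + 15970) = (-27621 - 48827)*(5959 + 15970) = -76448*21929 = -1676428192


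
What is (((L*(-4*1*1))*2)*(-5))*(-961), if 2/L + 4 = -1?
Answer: 15376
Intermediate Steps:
L = -⅖ (L = 2/(-4 - 1) = 2/(-5) = 2*(-⅕) = -⅖ ≈ -0.40000)
(((L*(-4*1*1))*2)*(-5))*(-961) = ((-2*(-4*1)/5*2)*(-5))*(-961) = ((-(-8)/5*2)*(-5))*(-961) = ((-⅖*(-4)*2)*(-5))*(-961) = (((8/5)*2)*(-5))*(-961) = ((16/5)*(-5))*(-961) = -16*(-961) = 15376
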